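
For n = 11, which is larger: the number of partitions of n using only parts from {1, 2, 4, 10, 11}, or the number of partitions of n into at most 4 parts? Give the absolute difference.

Partitions of 11 using only parts from {1, 2, 4, 10, 11}: 14.
Partitions of 11 into at most 4 parts: 27.
|14 − 27| = 13.

13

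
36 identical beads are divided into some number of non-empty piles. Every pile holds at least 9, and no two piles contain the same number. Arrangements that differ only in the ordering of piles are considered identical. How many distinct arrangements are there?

Enumerating:
36
27, 9
26, 10
25, 11
24, 12
23, 13
22, 14
21, 15
20, 16
19, 17
17, 10, 9
16, 11, 9
15, 12, 9
15, 11, 10
14, 13, 9
14, 12, 10
13, 12, 11

17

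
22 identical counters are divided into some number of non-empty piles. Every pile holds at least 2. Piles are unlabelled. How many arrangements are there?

210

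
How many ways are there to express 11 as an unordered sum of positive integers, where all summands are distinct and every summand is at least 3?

4

Listing the qualifying partitions of 11:
11
8, 3
7, 4
6, 5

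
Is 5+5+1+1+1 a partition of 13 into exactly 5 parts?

Yes

The parts sum to 13, and the condition 'there are exactly 5 summands' holds.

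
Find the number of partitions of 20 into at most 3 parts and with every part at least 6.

They are:
20
14 + 6
13 + 7
12 + 8
11 + 9
10 + 10
8 + 6 + 6
7 + 7 + 6
That's 8 in total.

8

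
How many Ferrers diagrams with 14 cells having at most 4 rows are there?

47

A partial list (first 12 by largest part):
14
13+1
12+2
12+1+1
11+3
11+2+1
11+1+1+1
10+4
10+3+1
10+2+2
10+2+1+1
9+5
…and 35 more, for 47 total.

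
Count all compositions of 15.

16384

The number of compositions of n is 2^(n−1); here 2^14 = 16384.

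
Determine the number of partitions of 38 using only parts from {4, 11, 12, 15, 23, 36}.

7

Listing the qualifying partitions of 38:
23+15
23+11+4
15+15+4+4
15+12+11
15+11+4+4+4
12+11+11+4
11+11+4+4+4+4
That's 7 in total.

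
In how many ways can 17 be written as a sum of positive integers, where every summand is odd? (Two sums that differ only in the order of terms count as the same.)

38

A partial list (first 12 by largest part):
17
1, 1, 15
1, 3, 13
1, 1, 1, 1, 13
1, 5, 11
3, 3, 11
1, 1, 1, 3, 11
1, 1, 1, 1, 1, 1, 11
1, 7, 9
3, 5, 9
1, 1, 1, 5, 9
1, 1, 3, 3, 9
…and 26 more, for 38 total.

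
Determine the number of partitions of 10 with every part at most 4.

They are:
4+4+2
4+4+1+1
4+3+3
4+3+2+1
4+3+1+1+1
4+2+2+2
4+2+2+1+1
4+2+1+1+1+1
4+1+1+1+1+1+1
3+3+3+1
3+3+2+2
3+3+2+1+1
3+3+1+1+1+1
3+2+2+2+1
3+2+2+1+1+1
3+2+1+1+1+1+1
3+1+1+1+1+1+1+1
2+2+2+2+2
2+2+2+2+1+1
2+2+2+1+1+1+1
2+2+1+1+1+1+1+1
2+1+1+1+1+1+1+1+1
1+1+1+1+1+1+1+1+1+1

23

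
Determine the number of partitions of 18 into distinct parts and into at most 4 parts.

43

There are too many to list fully; the first 12 (by largest part) are:
18
1+17
2+16
3+15
1+2+15
4+14
1+3+14
5+13
1+4+13
2+3+13
6+12
1+5+12
…and 31 more, for 43 total.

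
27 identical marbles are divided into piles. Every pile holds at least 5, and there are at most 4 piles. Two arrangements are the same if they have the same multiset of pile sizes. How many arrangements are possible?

A partial list (first 12 by largest part):
27
22, 5
21, 6
20, 7
19, 8
18, 9
17, 10
17, 5, 5
16, 11
16, 6, 5
15, 12
15, 7, 5
…and 28 more, for 40 total.

40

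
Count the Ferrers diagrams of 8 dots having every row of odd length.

6

The partitions of 8 that satisfy the conditions:
1+7
3+5
1+1+1+5
1+1+3+3
1+1+1+1+1+3
1+1+1+1+1+1+1+1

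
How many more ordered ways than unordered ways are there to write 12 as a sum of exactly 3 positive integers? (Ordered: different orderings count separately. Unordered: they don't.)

Ordered (compositions into 3 parts): C(11,2) = 55.
Unordered (partitions into 3 parts): 12.
Difference: 55 − 12 = 43.

43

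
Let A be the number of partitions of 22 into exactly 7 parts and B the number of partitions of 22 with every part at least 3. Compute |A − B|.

Partitions of 22 into exactly 7 parts: 131.
Partitions of 22 with every part at least 3: 73.
|131 − 73| = 58.

58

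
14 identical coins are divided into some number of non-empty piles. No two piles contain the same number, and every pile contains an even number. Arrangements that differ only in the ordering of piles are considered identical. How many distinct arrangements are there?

5

Listing the qualifying partitions of 14:
14
2,12
4,10
6,8
2,4,8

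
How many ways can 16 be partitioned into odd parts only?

A partial list (first 12 by largest part):
15+1
13+3
13+1+1+1
11+5
11+3+1+1
11+1+1+1+1+1
9+7
9+5+1+1
9+3+3+1
9+3+1+1+1+1
9+1+1+1+1+1+1+1
7+7+1+1
…and 20 more, for 32 total.

32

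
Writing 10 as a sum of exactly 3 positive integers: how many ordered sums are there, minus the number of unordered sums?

Ordered (compositions into 3 parts): C(9,2) = 36.
Partitions of 10 into exactly 3 parts: 8.
Difference: 36 − 8 = 28.

28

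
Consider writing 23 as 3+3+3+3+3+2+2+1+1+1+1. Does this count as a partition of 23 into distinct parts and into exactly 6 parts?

No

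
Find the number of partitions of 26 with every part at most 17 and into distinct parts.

Counting exhaustively, 140 partitions satisfy the conditions.

140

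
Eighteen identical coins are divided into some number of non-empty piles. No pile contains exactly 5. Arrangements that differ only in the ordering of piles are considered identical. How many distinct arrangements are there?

284

Enumerating by decreasing first part gives 284 partitions in all.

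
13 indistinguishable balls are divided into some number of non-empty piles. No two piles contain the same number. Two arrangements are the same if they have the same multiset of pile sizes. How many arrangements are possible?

Listing the qualifying partitions of 13:
13
12 + 1
11 + 2
10 + 3
10 + 2 + 1
9 + 4
9 + 3 + 1
8 + 5
8 + 4 + 1
8 + 3 + 2
7 + 6
7 + 5 + 1
7 + 4 + 2
7 + 3 + 2 + 1
6 + 5 + 2
6 + 4 + 3
6 + 4 + 2 + 1
5 + 4 + 3 + 1
Counting gives 18.

18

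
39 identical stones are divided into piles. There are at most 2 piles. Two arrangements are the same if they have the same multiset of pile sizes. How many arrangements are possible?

Enumerating:
39
38+1
37+2
36+3
35+4
34+5
33+6
32+7
31+8
30+9
29+10
28+11
27+12
26+13
25+14
24+15
23+16
22+17
21+18
20+19
Counting gives 20.

20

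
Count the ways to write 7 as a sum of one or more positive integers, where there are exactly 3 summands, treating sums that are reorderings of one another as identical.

4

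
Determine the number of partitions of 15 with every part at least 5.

5

Listing the qualifying partitions of 15:
15
5+10
6+9
7+8
5+5+5
That's 5 in total.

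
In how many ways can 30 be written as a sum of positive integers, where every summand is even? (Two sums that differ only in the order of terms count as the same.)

176

Counting exhaustively, 176 partitions satisfy the conditions.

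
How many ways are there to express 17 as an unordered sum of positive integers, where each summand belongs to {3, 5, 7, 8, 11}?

They are:
11, 3, 3
8, 3, 3, 3
7, 7, 3
7, 5, 5
5, 3, 3, 3, 3

5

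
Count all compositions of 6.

32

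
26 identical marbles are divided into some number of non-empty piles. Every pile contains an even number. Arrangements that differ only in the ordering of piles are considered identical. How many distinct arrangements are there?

101

Direct enumeration gives 101 partitions.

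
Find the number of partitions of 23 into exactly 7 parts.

Systematic enumeration (by largest part, then next-largest, …) yields 164.

164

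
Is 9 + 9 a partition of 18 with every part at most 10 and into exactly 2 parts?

The parts sum to 18, and the condition 'no summand exceeds 10' holds; the condition 'there are exactly 2 summands' holds.

Yes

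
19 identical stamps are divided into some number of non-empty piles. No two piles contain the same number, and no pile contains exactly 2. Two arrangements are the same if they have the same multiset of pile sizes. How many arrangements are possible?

There are too many to list fully; the first 12 (by largest part) are:
19
18,1
16,3
15,4
15,3,1
14,5
14,4,1
13,6
13,5,1
12,7
12,6,1
12,4,3
…and 20 more, for 32 total.

32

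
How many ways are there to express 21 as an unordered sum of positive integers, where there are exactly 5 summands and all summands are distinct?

10

Enumerating:
11+4+3+2+1
10+5+3+2+1
9+6+3+2+1
9+5+4+2+1
8+7+3+2+1
8+6+4+2+1
8+5+4+3+1
7+6+5+2+1
7+6+4+3+1
7+5+4+3+2
That's 10 in total.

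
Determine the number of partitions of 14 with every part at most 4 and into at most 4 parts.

Enumerating:
4,4,4,2
4,4,3,3

2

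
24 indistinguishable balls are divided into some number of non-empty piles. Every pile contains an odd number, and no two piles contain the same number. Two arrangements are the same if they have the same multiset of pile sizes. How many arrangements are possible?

11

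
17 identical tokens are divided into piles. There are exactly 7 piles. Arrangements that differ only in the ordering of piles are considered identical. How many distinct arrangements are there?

There are too many to list fully; the first 12 (by largest part) are:
11, 1, 1, 1, 1, 1, 1
10, 2, 1, 1, 1, 1, 1
9, 3, 1, 1, 1, 1, 1
9, 2, 2, 1, 1, 1, 1
8, 4, 1, 1, 1, 1, 1
8, 3, 2, 1, 1, 1, 1
8, 2, 2, 2, 1, 1, 1
7, 5, 1, 1, 1, 1, 1
7, 4, 2, 1, 1, 1, 1
7, 3, 3, 1, 1, 1, 1
7, 3, 2, 2, 1, 1, 1
7, 2, 2, 2, 2, 1, 1
…and 26 more, for 38 total.

38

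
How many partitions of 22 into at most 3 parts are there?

52

A partial list (first 12 by largest part):
22
21+1
20+2
20+1+1
19+3
19+2+1
18+4
18+3+1
18+2+2
17+5
17+4+1
17+3+2
…and 40 more, for 52 total.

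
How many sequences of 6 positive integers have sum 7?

A composition of 7 into 6 positive parts is chosen by placing 5 dividers among the 6 gaps between 7 units: C(6,5) = 6.

6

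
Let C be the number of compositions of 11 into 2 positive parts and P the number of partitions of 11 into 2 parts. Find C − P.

Compositions: C(10,1) = 10.
Unordered (partitions into 2 parts): 5.
Difference: 10 − 5 = 5.

5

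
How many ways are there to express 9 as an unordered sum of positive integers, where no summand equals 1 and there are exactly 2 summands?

3

The partitions of 9 that satisfy the conditions:
2,7
3,6
4,5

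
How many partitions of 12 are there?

A full systematic count gives 77.

77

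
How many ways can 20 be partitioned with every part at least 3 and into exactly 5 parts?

Listing the qualifying partitions of 20:
3, 3, 3, 3, 8
3, 3, 3, 4, 7
3, 3, 3, 5, 6
3, 3, 4, 4, 6
3, 3, 4, 5, 5
3, 4, 4, 4, 5
4, 4, 4, 4, 4

7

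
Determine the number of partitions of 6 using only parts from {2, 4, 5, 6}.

The partitions of 6 that satisfy the conditions:
6
2+4
2+2+2
Counting gives 3.

3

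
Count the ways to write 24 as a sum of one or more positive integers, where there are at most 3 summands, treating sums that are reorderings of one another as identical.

61

There are too many to list fully; the first 12 (by largest part) are:
24
1+23
2+22
1+1+22
3+21
1+2+21
4+20
1+3+20
2+2+20
5+19
1+4+19
2+3+19
…and 49 more, for 61 total.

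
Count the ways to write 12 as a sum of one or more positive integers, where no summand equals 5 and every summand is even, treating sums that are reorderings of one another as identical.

They are:
12
2, 10
4, 8
2, 2, 8
6, 6
2, 4, 6
2, 2, 2, 6
4, 4, 4
2, 2, 4, 4
2, 2, 2, 2, 4
2, 2, 2, 2, 2, 2

11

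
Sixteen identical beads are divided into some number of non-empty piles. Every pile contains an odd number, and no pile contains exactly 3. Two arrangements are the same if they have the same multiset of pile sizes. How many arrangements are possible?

14

Enumerating:
15+1
13+1+1+1
11+5
11+1+1+1+1+1
9+7
9+5+1+1
9+1+1+1+1+1+1+1
7+7+1+1
7+5+1+1+1+1
7+1+1+1+1+1+1+1+1+1
5+5+5+1
5+5+1+1+1+1+1+1
5+1+1+1+1+1+1+1+1+1+1+1
1+1+1+1+1+1+1+1+1+1+1+1+1+1+1+1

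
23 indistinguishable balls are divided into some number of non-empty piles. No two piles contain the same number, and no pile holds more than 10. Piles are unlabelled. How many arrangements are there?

A partial list (first 12 by largest part):
10 + 9 + 4
10 + 9 + 3 + 1
10 + 8 + 5
10 + 8 + 4 + 1
10 + 8 + 3 + 2
10 + 7 + 6
10 + 7 + 5 + 1
10 + 7 + 4 + 2
10 + 7 + 3 + 2 + 1
10 + 6 + 5 + 2
10 + 6 + 4 + 3
10 + 6 + 4 + 2 + 1
…and 24 more, for 36 total.

36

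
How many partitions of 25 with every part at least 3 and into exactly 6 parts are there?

Enumerating:
10+3+3+3+3+3
9+4+3+3+3+3
8+5+3+3+3+3
8+4+4+3+3+3
7+6+3+3+3+3
7+5+4+3+3+3
7+4+4+4+3+3
6+6+4+3+3+3
6+5+5+3+3+3
6+5+4+4+3+3
6+4+4+4+4+3
5+5+5+4+3+3
5+5+4+4+4+3
5+4+4+4+4+4

14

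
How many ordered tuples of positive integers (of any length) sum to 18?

131072

There are 17 gaps and each independently is a cut or not, giving 2^17 = 131072.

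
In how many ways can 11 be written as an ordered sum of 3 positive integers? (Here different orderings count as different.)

45

By stars and bars with positive parts, the count is C(10,2) = 45.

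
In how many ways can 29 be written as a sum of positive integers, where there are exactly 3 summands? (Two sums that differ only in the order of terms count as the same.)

70

There are too many to list fully; the first 12 (by largest part) are:
27, 1, 1
26, 2, 1
25, 3, 1
25, 2, 2
24, 4, 1
24, 3, 2
23, 5, 1
23, 4, 2
23, 3, 3
22, 6, 1
22, 5, 2
22, 4, 3
…and 58 more, for 70 total.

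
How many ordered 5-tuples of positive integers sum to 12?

By stars and bars with positive parts, the count is C(11,4) = 330.

330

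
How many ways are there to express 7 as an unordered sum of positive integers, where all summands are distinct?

They are:
7
6, 1
5, 2
4, 3
4, 2, 1

5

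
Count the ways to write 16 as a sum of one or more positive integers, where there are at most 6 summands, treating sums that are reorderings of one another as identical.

Enumerating by decreasing first part gives 136 partitions in all.

136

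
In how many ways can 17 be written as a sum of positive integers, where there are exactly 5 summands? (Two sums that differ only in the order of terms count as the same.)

A partial list (first 12 by largest part):
13 + 1 + 1 + 1 + 1
12 + 2 + 1 + 1 + 1
11 + 3 + 1 + 1 + 1
11 + 2 + 2 + 1 + 1
10 + 4 + 1 + 1 + 1
10 + 3 + 2 + 1 + 1
10 + 2 + 2 + 2 + 1
9 + 5 + 1 + 1 + 1
9 + 4 + 2 + 1 + 1
9 + 3 + 3 + 1 + 1
9 + 3 + 2 + 2 + 1
9 + 2 + 2 + 2 + 2
…and 35 more, for 47 total.

47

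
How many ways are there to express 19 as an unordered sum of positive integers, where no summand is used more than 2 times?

163

Direct enumeration gives 163 partitions.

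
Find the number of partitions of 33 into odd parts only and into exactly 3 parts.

A partial list (first 12 by largest part):
31,1,1
29,3,1
27,5,1
27,3,3
25,7,1
25,5,3
23,9,1
23,7,3
23,5,5
21,11,1
21,9,3
21,7,5
…and 15 more, for 27 total.

27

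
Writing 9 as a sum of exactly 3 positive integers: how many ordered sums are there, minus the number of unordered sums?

Compositions: C(8,2) = 28.
Partitions of 9 into exactly 3 parts: 7.
Difference: 28 − 7 = 21.

21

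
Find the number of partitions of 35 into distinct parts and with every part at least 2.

Enumerating by decreasing first part gives 312 partitions in all.

312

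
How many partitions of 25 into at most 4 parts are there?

Counting exhaustively, 185 partitions satisfy the conditions.

185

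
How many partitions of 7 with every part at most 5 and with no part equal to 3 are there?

Listing the qualifying partitions of 7:
5 + 2
5 + 1 + 1
4 + 2 + 1
4 + 1 + 1 + 1
2 + 2 + 2 + 1
2 + 2 + 1 + 1 + 1
2 + 1 + 1 + 1 + 1 + 1
1 + 1 + 1 + 1 + 1 + 1 + 1
Counting gives 8.

8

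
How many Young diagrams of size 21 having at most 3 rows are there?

There are too many to list fully; the first 12 (by largest part) are:
21
20, 1
19, 2
19, 1, 1
18, 3
18, 2, 1
17, 4
17, 3, 1
17, 2, 2
16, 5
16, 4, 1
16, 3, 2
…and 36 more, for 48 total.

48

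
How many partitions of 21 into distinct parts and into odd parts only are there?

8

They are:
21
17, 3, 1
15, 5, 1
13, 7, 1
13, 5, 3
11, 9, 1
11, 7, 3
9, 7, 5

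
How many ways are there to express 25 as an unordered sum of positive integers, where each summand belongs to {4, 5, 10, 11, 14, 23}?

They are:
14 + 11
11 + 10 + 4
11 + 5 + 5 + 4
10 + 10 + 5
10 + 5 + 5 + 5
5 + 5 + 5 + 5 + 5
5 + 4 + 4 + 4 + 4 + 4
Counting gives 7.

7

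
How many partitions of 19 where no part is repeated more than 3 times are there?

Systematic enumeration (by largest part, then next-largest, …) yields 258.

258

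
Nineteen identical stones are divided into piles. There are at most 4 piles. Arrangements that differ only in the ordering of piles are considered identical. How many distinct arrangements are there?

94

Systematic enumeration (by largest part, then next-largest, …) yields 94.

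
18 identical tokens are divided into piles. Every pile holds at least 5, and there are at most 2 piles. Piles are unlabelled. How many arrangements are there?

Enumerating:
18
13+5
12+6
11+7
10+8
9+9
Counting gives 6.

6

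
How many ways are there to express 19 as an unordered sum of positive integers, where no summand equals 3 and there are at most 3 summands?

31

A partial list (first 12 by largest part):
19
1,18
2,17
1,1,17
1,2,16
4,15
2,2,15
5,14
1,4,14
6,13
1,5,13
2,4,13
…and 19 more, for 31 total.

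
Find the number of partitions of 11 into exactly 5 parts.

They are:
7, 1, 1, 1, 1
6, 2, 1, 1, 1
5, 3, 1, 1, 1
5, 2, 2, 1, 1
4, 4, 1, 1, 1
4, 3, 2, 1, 1
4, 2, 2, 2, 1
3, 3, 3, 1, 1
3, 3, 2, 2, 1
3, 2, 2, 2, 2
That's 10 in total.

10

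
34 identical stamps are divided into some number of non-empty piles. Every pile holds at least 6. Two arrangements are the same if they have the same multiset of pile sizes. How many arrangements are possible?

Counting exhaustively, 71 partitions satisfy the conditions.

71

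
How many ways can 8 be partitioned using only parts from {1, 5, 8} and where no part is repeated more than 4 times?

2

The partitions of 8 that satisfy the conditions:
8
5, 1, 1, 1
Counting gives 2.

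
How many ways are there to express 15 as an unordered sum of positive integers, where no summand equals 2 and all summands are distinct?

16

Enumerating:
15
14 + 1
12 + 3
11 + 4
11 + 3 + 1
10 + 5
10 + 4 + 1
9 + 6
9 + 5 + 1
8 + 7
8 + 6 + 1
8 + 4 + 3
7 + 5 + 3
7 + 4 + 3 + 1
6 + 5 + 4
6 + 5 + 3 + 1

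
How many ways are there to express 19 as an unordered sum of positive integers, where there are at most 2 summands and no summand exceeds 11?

They are:
11, 8
10, 9

2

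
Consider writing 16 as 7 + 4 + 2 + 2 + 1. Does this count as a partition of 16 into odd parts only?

No

The parts sum to 16, and the condition 'every summand is odd' is violated.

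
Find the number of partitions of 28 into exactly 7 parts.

436

There are 436 such partitions.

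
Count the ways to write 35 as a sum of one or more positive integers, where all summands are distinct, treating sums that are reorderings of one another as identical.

Direct enumeration gives 585 partitions.

585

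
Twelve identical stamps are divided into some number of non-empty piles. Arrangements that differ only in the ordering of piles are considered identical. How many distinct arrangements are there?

77

Enumerating by decreasing first part gives 77 partitions in all.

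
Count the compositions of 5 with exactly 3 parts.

A composition of 5 into 3 positive parts is chosen by placing 2 dividers among the 4 gaps between 5 units: C(4,2) = 6.

6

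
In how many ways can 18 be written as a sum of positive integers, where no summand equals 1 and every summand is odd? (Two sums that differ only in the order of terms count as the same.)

The partitions of 18 that satisfy the conditions:
15+3
13+5
11+7
9+9
9+3+3+3
7+5+3+3
5+5+5+3
3+3+3+3+3+3
That's 8 in total.

8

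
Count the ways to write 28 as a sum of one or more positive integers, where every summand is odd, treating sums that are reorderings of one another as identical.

222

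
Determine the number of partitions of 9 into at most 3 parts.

They are:
9
1, 8
2, 7
1, 1, 7
3, 6
1, 2, 6
4, 5
1, 3, 5
2, 2, 5
1, 4, 4
2, 3, 4
3, 3, 3

12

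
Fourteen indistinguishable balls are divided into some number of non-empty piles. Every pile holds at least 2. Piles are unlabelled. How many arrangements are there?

A partial list (first 12 by largest part):
14
2, 12
3, 11
4, 10
2, 2, 10
5, 9
2, 3, 9
6, 8
2, 4, 8
3, 3, 8
2, 2, 2, 8
7, 7
…and 22 more, for 34 total.

34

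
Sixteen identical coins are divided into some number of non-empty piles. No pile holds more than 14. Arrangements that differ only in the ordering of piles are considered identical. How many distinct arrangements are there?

Direct enumeration gives 229 partitions.

229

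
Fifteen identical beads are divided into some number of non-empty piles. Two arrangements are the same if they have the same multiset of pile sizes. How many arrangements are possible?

176

Direct enumeration gives 176 partitions.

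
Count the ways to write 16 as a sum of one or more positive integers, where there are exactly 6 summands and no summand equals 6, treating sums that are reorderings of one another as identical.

28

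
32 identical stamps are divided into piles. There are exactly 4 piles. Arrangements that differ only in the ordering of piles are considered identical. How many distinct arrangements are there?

Counting exhaustively, 249 partitions satisfy the conditions.

249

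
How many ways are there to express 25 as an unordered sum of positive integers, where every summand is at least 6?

17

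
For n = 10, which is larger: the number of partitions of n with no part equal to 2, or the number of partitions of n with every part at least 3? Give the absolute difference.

Partitions of 10 with no part equal to 2: 20.
Partitions of 10 with every part at least 3: 5.
|20 − 5| = 15.

15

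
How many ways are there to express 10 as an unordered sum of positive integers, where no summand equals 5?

A partial list (first 12 by largest part):
10
1,9
2,8
1,1,8
3,7
1,2,7
1,1,1,7
4,6
1,3,6
2,2,6
1,1,2,6
1,1,1,1,6
…and 23 more, for 35 total.

35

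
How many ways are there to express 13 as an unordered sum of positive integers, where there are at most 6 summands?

A full systematic count gives 71.

71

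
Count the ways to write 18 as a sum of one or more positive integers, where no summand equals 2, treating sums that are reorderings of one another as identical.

There are 154 such partitions.

154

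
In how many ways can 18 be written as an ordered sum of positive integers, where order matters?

131072

The number of compositions of n is 2^(n−1); here 2^17 = 131072.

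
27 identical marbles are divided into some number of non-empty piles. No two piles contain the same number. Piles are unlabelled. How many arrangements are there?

Counting exhaustively, 192 partitions satisfy the conditions.

192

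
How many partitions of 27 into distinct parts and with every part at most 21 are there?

There are 182 such partitions.

182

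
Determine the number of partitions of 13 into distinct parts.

18

The partitions of 13 that satisfy the conditions:
13
1+12
2+11
3+10
1+2+10
4+9
1+3+9
5+8
1+4+8
2+3+8
6+7
1+5+7
2+4+7
1+2+3+7
2+5+6
3+4+6
1+2+4+6
1+3+4+5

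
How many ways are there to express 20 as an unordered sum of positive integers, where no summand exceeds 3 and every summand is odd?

7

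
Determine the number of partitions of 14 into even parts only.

15

They are:
14
2, 12
4, 10
2, 2, 10
6, 8
2, 4, 8
2, 2, 2, 8
2, 6, 6
4, 4, 6
2, 2, 4, 6
2, 2, 2, 2, 6
2, 4, 4, 4
2, 2, 2, 4, 4
2, 2, 2, 2, 2, 4
2, 2, 2, 2, 2, 2, 2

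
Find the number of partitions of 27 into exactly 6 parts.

331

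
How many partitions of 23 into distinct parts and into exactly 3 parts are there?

There are too many to list fully; the first 12 (by largest part) are:
20 + 2 + 1
19 + 3 + 1
18 + 4 + 1
18 + 3 + 2
17 + 5 + 1
17 + 4 + 2
16 + 6 + 1
16 + 5 + 2
16 + 4 + 3
15 + 7 + 1
15 + 6 + 2
15 + 5 + 3
…and 21 more, for 33 total.

33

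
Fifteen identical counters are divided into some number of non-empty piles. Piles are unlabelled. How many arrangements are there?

A full systematic count gives 176.

176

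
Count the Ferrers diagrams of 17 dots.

297

Enumerating by decreasing first part gives 297 partitions in all.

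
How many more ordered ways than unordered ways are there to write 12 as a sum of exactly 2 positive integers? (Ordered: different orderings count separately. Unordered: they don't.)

5

Compositions: C(11,1) = 11.
Unordered (partitions into 2 parts): 6.
Difference: 11 − 6 = 5.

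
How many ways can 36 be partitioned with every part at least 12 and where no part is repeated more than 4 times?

9

The partitions of 36 that satisfy the conditions:
36
24 + 12
23 + 13
22 + 14
21 + 15
20 + 16
19 + 17
18 + 18
12 + 12 + 12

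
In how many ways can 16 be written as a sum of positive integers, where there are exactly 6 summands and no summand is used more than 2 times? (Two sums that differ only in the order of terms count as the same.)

They are:
7 + 3 + 2 + 2 + 1 + 1
6 + 4 + 2 + 2 + 1 + 1
6 + 3 + 3 + 2 + 1 + 1
5 + 5 + 2 + 2 + 1 + 1
5 + 4 + 3 + 2 + 1 + 1
5 + 3 + 3 + 2 + 2 + 1
4 + 4 + 3 + 3 + 1 + 1
4 + 4 + 3 + 2 + 2 + 1
Counting gives 8.

8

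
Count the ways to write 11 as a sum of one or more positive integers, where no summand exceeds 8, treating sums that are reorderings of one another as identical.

52

There are too many to list fully; the first 12 (by largest part) are:
8, 3
8, 2, 1
8, 1, 1, 1
7, 4
7, 3, 1
7, 2, 2
7, 2, 1, 1
7, 1, 1, 1, 1
6, 5
6, 4, 1
6, 3, 2
6, 3, 1, 1
…and 40 more, for 52 total.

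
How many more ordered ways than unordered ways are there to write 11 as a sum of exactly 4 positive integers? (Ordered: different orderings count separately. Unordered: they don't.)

109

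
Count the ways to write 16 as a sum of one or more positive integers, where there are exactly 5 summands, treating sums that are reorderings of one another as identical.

37

There are too many to list fully; the first 12 (by largest part) are:
1, 1, 1, 1, 12
1, 1, 1, 2, 11
1, 1, 1, 3, 10
1, 1, 2, 2, 10
1, 1, 1, 4, 9
1, 1, 2, 3, 9
1, 2, 2, 2, 9
1, 1, 1, 5, 8
1, 1, 2, 4, 8
1, 1, 3, 3, 8
1, 2, 2, 3, 8
2, 2, 2, 2, 8
…and 25 more, for 37 total.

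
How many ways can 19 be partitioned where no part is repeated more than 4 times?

325

A full systematic count gives 325.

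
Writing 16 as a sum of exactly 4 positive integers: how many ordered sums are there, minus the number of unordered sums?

421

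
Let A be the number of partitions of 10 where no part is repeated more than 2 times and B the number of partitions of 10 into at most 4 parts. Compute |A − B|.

1

Partitions of 10 where no part is repeated more than 2 times: 22.
Partitions of 10 into at most 4 parts: 23.
|22 − 23| = 1.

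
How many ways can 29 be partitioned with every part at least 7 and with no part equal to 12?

17

Enumerating:
29
22+7
21+8
20+9
19+10
18+11
16+13
15+14
15+7+7
14+8+7
13+9+7
13+8+8
11+11+7
11+10+8
11+9+9
10+10+9
8+7+7+7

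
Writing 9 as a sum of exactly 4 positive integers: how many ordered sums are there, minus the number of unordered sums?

50

Compositions: C(8,3) = 56.
Partitions of 9 into exactly 4 parts: 6.
Difference: 56 − 6 = 50.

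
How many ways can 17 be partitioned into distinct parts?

There are too many to list fully; the first 12 (by largest part) are:
17
16, 1
15, 2
14, 3
14, 2, 1
13, 4
13, 3, 1
12, 5
12, 4, 1
12, 3, 2
11, 6
11, 5, 1
…and 26 more, for 38 total.

38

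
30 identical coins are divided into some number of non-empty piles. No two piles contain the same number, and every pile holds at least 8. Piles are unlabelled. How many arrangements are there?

Listing the qualifying partitions of 30:
30
8 + 22
9 + 21
10 + 20
11 + 19
12 + 18
13 + 17
14 + 16
8 + 9 + 13
8 + 10 + 12
9 + 10 + 11
Counting gives 11.

11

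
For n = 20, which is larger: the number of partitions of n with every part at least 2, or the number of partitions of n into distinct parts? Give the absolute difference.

Partitions of 20 with every part at least 2: 137.
Partitions of 20 into distinct parts: 64.
|137 − 64| = 73.

73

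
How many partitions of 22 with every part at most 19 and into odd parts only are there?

A full systematic count gives 88.

88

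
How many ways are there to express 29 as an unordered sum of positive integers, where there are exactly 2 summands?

They are:
1, 28
2, 27
3, 26
4, 25
5, 24
6, 23
7, 22
8, 21
9, 20
10, 19
11, 18
12, 17
13, 16
14, 15
Counting gives 14.

14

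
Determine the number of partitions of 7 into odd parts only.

The partitions of 7 that satisfy the conditions:
7
5 + 1 + 1
3 + 3 + 1
3 + 1 + 1 + 1 + 1
1 + 1 + 1 + 1 + 1 + 1 + 1
Counting gives 5.

5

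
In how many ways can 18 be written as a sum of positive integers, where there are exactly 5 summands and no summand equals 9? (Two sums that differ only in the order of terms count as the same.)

51

A partial list (first 12 by largest part):
14,1,1,1,1
13,2,1,1,1
12,3,1,1,1
12,2,2,1,1
11,4,1,1,1
11,3,2,1,1
11,2,2,2,1
10,5,1,1,1
10,4,2,1,1
10,3,3,1,1
10,3,2,2,1
10,2,2,2,2
…and 39 more, for 51 total.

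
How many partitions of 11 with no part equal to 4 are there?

There are too many to list fully; the first 12 (by largest part) are:
11
1+10
2+9
1+1+9
3+8
1+2+8
1+1+1+8
1+3+7
2+2+7
1+1+2+7
1+1+1+1+7
5+6
…and 29 more, for 41 total.

41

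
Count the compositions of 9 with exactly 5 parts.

Equivalently, choose which 4 of the 8 gaps become plus signs: C(8,4) = 70.

70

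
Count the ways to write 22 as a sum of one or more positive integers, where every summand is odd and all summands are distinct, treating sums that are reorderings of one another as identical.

The partitions of 22 that satisfy the conditions:
21+1
19+3
17+5
15+7
13+9
13+5+3+1
11+7+3+1
9+7+5+1
Counting gives 8.

8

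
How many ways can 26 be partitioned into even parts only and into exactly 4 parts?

Listing the qualifying partitions of 26:
20+2+2+2
18+4+2+2
16+6+2+2
16+4+4+2
14+8+2+2
14+6+4+2
14+4+4+4
12+10+2+2
12+8+4+2
12+6+6+2
12+6+4+4
10+10+4+2
10+8+6+2
10+8+4+4
10+6+6+4
8+8+8+2
8+8+6+4
8+6+6+6

18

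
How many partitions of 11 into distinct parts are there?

Enumerating:
11
1,10
2,9
3,8
1,2,8
4,7
1,3,7
5,6
1,4,6
2,3,6
2,4,5
1,2,3,5
That's 12 in total.

12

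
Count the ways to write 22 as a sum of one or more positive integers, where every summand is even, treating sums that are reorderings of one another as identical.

56

There are too many to list fully; the first 12 (by largest part) are:
22
20, 2
18, 4
18, 2, 2
16, 6
16, 4, 2
16, 2, 2, 2
14, 8
14, 6, 2
14, 4, 4
14, 4, 2, 2
14, 2, 2, 2, 2
…and 44 more, for 56 total.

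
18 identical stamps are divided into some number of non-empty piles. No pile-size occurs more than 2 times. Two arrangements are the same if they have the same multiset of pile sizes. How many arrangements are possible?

There are 135 such partitions.

135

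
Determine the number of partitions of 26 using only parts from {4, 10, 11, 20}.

The partitions of 26 that satisfy the conditions:
4 + 11 + 11
4 + 4 + 4 + 4 + 10

2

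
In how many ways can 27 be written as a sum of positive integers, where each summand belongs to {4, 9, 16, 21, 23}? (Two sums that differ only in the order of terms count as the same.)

2

Enumerating:
23,4
9,9,9
That's 2 in total.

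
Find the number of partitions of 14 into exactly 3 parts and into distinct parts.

Listing the qualifying partitions of 14:
1,2,11
1,3,10
1,4,9
2,3,9
1,5,8
2,4,8
1,6,7
2,5,7
3,4,7
3,5,6

10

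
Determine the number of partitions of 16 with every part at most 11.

219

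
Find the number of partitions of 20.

627

Counting exhaustively, 627 partitions satisfy the conditions.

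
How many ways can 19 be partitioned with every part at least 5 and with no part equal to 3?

10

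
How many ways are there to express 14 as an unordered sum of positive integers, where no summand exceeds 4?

A partial list (first 12 by largest part):
2 + 4 + 4 + 4
1 + 1 + 4 + 4 + 4
3 + 3 + 4 + 4
1 + 2 + 3 + 4 + 4
1 + 1 + 1 + 3 + 4 + 4
2 + 2 + 2 + 4 + 4
1 + 1 + 2 + 2 + 4 + 4
1 + 1 + 1 + 1 + 2 + 4 + 4
1 + 1 + 1 + 1 + 1 + 1 + 4 + 4
1 + 3 + 3 + 3 + 4
2 + 2 + 3 + 3 + 4
1 + 1 + 2 + 3 + 3 + 4
…and 35 more, for 47 total.

47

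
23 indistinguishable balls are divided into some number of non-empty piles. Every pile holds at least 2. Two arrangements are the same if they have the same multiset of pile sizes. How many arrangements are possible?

253

Enumerating by decreasing first part gives 253 partitions in all.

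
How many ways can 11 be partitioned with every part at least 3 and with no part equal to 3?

They are:
11
7, 4
6, 5

3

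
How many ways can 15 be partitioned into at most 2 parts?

Enumerating:
15
14+1
13+2
12+3
11+4
10+5
9+6
8+7

8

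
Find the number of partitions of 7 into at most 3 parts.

8

They are:
7
1, 6
2, 5
1, 1, 5
3, 4
1, 2, 4
1, 3, 3
2, 2, 3
Counting gives 8.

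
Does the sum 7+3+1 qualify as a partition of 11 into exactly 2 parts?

No

The parts sum to 11, and the condition 'there are exactly 2 summands' is violated.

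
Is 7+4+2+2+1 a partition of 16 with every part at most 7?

Yes

The parts sum to 16, and the condition 'no summand exceeds 7' holds.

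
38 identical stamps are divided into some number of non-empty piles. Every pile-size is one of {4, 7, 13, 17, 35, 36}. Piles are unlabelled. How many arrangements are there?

6

Listing the qualifying partitions of 38:
4, 17, 17
4, 4, 13, 17
7, 7, 7, 17
4, 4, 4, 13, 13
4, 7, 7, 7, 13
4, 4, 4, 4, 4, 4, 7, 7
That's 6 in total.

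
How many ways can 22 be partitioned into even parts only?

There are too many to list fully; the first 12 (by largest part) are:
22
2+20
4+18
2+2+18
6+16
2+4+16
2+2+2+16
8+14
2+6+14
4+4+14
2+2+4+14
2+2+2+2+14
…and 44 more, for 56 total.

56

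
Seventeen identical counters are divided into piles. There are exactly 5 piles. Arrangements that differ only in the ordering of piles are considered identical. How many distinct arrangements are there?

A partial list (first 12 by largest part):
1+1+1+1+13
1+1+1+2+12
1+1+1+3+11
1+1+2+2+11
1+1+1+4+10
1+1+2+3+10
1+2+2+2+10
1+1+1+5+9
1+1+2+4+9
1+1+3+3+9
1+2+2+3+9
2+2+2+2+9
…and 35 more, for 47 total.

47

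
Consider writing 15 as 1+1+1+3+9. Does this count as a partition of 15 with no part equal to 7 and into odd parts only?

Yes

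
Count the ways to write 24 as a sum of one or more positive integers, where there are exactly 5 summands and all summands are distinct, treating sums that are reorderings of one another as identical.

23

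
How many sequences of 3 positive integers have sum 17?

Equivalently, choose which 2 of the 16 gaps become plus signs: C(16,2) = 120.

120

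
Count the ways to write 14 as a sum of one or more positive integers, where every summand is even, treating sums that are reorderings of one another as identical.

15

Enumerating:
14
12+2
10+4
10+2+2
8+6
8+4+2
8+2+2+2
6+6+2
6+4+4
6+4+2+2
6+2+2+2+2
4+4+4+2
4+4+2+2+2
4+2+2+2+2+2
2+2+2+2+2+2+2
Counting gives 15.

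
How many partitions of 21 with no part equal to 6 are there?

There are 616 such partitions.

616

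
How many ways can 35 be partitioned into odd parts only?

585

Enumerating by decreasing first part gives 585 partitions in all.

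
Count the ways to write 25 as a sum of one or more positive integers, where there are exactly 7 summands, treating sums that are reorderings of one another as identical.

248

A full systematic count gives 248.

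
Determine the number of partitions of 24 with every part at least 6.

Listing the qualifying partitions of 24:
24
6,18
7,17
8,16
9,15
10,14
11,13
12,12
6,6,12
6,7,11
6,8,10
7,7,10
6,9,9
7,8,9
8,8,8
6,6,6,6

16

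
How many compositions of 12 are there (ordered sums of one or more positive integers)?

Each of the 11 gaps between 12 units is either a break or not: 2^11 = 2048.

2048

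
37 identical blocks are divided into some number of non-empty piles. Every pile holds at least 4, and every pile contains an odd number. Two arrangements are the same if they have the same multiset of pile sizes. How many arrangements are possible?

28

There are too many to list fully; the first 12 (by largest part) are:
37
27, 5, 5
25, 7, 5
23, 9, 5
23, 7, 7
21, 11, 5
21, 9, 7
19, 13, 5
19, 11, 7
19, 9, 9
17, 15, 5
17, 13, 7
…and 16 more, for 28 total.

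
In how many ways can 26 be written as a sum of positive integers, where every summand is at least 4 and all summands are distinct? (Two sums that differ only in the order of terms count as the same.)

31

There are too many to list fully; the first 12 (by largest part) are:
26
22 + 4
21 + 5
20 + 6
19 + 7
18 + 8
17 + 9
17 + 5 + 4
16 + 10
16 + 6 + 4
15 + 11
15 + 7 + 4
…and 19 more, for 31 total.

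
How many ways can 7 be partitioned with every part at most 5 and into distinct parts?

3

Listing the qualifying partitions of 7:
2,5
3,4
1,2,4
That's 3 in total.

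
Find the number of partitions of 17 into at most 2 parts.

9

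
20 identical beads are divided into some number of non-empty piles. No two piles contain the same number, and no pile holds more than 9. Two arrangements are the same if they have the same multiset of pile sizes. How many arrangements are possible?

The partitions of 20 that satisfy the conditions:
9+8+3
9+8+2+1
9+7+4
9+7+3+1
9+6+5
9+6+4+1
9+6+3+2
9+5+4+2
9+5+3+2+1
8+7+5
8+7+4+1
8+7+3+2
8+6+5+1
8+6+4+2
8+6+3+2+1
8+5+4+3
8+5+4+2+1
7+6+5+2
7+6+4+3
7+6+4+2+1
7+5+4+3+1
6+5+4+3+2

22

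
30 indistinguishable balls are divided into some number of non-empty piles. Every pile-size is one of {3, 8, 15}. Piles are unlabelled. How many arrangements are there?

They are:
15, 15
15, 3, 3, 3, 3, 3
8, 8, 8, 3, 3
3, 3, 3, 3, 3, 3, 3, 3, 3, 3

4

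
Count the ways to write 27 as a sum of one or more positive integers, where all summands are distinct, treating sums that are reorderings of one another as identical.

A full systematic count gives 192.

192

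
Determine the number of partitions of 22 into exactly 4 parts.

84

A full systematic count gives 84.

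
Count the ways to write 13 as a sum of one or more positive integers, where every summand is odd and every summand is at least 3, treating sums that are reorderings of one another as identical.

3

Listing the qualifying partitions of 13:
13
7+3+3
5+5+3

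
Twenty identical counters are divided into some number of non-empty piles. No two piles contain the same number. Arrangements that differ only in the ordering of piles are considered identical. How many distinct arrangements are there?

A partial list (first 12 by largest part):
20
19, 1
18, 2
17, 3
17, 2, 1
16, 4
16, 3, 1
15, 5
15, 4, 1
15, 3, 2
14, 6
14, 5, 1
…and 52 more, for 64 total.

64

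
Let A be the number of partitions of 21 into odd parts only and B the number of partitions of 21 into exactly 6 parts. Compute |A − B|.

Partitions of 21 into odd parts only: 76.
Partitions of 21 into exactly 6 parts: 110.
|76 − 110| = 34.

34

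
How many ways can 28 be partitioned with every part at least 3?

Counting exhaustively, 230 partitions satisfy the conditions.

230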